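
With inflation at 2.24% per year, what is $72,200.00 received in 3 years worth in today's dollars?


Formula: Real value = nominal / (1 + inflation)^years
Price level: (1 + 0.0224)^3 = 1.068717
Real value = $72,200.00 / 1.068717 = $67,557.67

$67,557.67


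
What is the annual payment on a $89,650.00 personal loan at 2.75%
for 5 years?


Formula: PMT = PV * r / (1 - (1+r)^(-n))
Denominator: 1 - (1 + 0.0275)^(-5) = 0.126846
Numerator: $89,650.00 * 0.0275 = 2465.375
PMT = 2465.375 / 0.126846 = $19,435.97

$19,435.97


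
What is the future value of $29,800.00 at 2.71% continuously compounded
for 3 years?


Formula: FV = P * e^(r*t)
Exponent: r*t = 0.0271 * 3 = 0.0813
e^(0.0813) = 1.084696
FV = $29,800.00 * 1.084696 = $32,323.95

$32,323.95


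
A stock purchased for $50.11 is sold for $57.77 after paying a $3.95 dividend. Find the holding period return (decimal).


Formula: HPR = (P1 - P0 + D) / P0
Gain: $57.77 - $50.11 + $3.95 = $11.61
HPR = $11.61 / $50.11 = 0.2317

0.2317


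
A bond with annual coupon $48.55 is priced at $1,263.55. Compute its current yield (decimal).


Formula: Current yield = annual coupon / price
Substituting: CY = $48.55 / $1,263.55
CY = 0.038423

0.038423


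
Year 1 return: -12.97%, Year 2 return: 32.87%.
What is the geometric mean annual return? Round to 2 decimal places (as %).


Formula: Geometric mean = ((1+r1)*(1+r2))^(1/2) - 1
Product: (1 + -0.1297) * (1 + 0.3287) = 0.8703 * 1.3287 = 1.156368
Square root: 1.156368^0.5 = 1.075345
Geometric mean = 1.075345 - 1 = 0.075345
As percentage: 7.53%

7.53%


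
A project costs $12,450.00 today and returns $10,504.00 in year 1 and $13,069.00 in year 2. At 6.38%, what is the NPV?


Formula: NPV = C0 + C1/(1+r) + C2/(1+r)^2
Discount C1: $10,504.00 / (1 + 0.0638) = $9,874.04
Discount C2: $13,069.00 / (1 + 0.0638)^2 = $11,548.42
NPV = -$12,450.00 + $9,874.04 + $11,548.42 = $8,972.45

$8,972.45


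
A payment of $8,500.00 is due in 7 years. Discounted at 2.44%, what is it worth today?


Formula: PV = FV / (1 + r)^n
Substituting: PV = $8,500.00 / (1 + 0.0244)^7
Discount factor: (1.0244)^7 = 1.183824
PV = $8,500.00 / 1.183824 = $7,180.12

$7,180.12


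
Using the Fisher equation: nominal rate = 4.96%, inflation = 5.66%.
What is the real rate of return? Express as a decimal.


Formula: (1 + r_real) = (1 + r_nom) / (1 + inflation)
Substituting: (1 + r_real) = 1.0496 / 1.0566
(1 + r_real) = 0.993375
r_real = 0.993375 - 1 = -0.006625

-0.006625


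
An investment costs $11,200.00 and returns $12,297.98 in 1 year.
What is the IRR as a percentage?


Formula: IRR = C1/C0 - 1
Substituting: IRR = $12,297.98 / $11,200.00 - 1
Ratio: 1.098034 - 1 = 0.098034
IRR = 9.8034%

9.8034%


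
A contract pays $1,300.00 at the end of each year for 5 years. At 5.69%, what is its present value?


Formula: PV = PMT * (1 - (1+r)^(-n)) / r
Discount factor: (1 + 0.0569)^(-5) = 0.758282
Bracket: 1 - 0.758282 = 0.241718
PV = $1,300.00 * 0.241718 / 0.0569 = $5,522.56

$5,522.56


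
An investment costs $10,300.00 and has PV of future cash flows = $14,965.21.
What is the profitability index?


Formula: PI = PV(cash flows) / initial investment
Substituting: PI = $14,965.21 / $10,300.00
PI = 1.4529

1.4529


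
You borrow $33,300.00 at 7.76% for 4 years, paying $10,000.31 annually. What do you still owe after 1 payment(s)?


Formula: Balance = PV*(1+r)^k - PMT*((1+r)^k - 1)/r
Growth: (1 + 0.0776)^1 = 1.0776
Accumulated factor: ((1+r)^k - 1)/r = 1.0
Balance = $33,300.00 * 1.0776 - $10,000.31 * 1.0
Balance = $25,883.77

$25,883.77


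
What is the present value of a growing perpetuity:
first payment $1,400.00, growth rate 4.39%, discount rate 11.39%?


Formula: PV = C / (r - g)
Spread: r - g = 0.1139 - 0.0439 = 0.07
Substituting: PV = $1,400.00 / 0.07
PV = $20,000.00

$20,000.00


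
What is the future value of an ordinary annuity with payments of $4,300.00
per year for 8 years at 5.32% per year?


Formula: FV = PMT * ((1+r)^n - 1) / r
Growth factor: (1 + 0.0532)^8 = 1.513864
Numerator: 1.513864 - 1 = 0.513864
FV = $4,300.00 * 0.513864 / 0.0532 = $41,534.10

$41,534.10


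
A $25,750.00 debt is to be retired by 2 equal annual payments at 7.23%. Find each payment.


Formula: PMT = PV * r / (1 - (1+r)^(-n))
Denominator: 1 - (1 + 0.0723)^(-2) = 0.130304
Numerator: $25,750.00 * 0.0723 = 1861.725
PMT = 1861.725 / 0.130304 = $14,287.53

$14,287.53


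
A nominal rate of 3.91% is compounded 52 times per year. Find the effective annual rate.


Formula: EAR = (1 + r/m)^m - 1
Period rate: r/m = 0.0391 / 52 = 0.000752
Compounding: (1 + 0.000752)^52 = 1.039859
EAR = 1.039859 - 1 = 0.039859

0.039859


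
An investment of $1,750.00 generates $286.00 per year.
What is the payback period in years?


Formula: Payback = investment / annual cash flow
Substituting: Payback = $1,750.00 / $286.00
Payback = 6.1189 years

6.1189 years


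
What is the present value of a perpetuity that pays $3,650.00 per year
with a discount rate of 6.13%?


Formula: PV = C / r
Substituting: PV = $3,650.00 / 0.0613
PV = $59,543.23

$59,543.23


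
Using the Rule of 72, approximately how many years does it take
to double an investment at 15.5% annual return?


Formula: Years ≈ 72 / r
Substituting: Years ≈ 72 / 15.5
Years ≈ 4.6

4.6 years


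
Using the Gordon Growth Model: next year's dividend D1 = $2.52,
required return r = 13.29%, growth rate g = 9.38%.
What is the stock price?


Formula: P = D1 / (r - g)
Spread: r - g = 0.1329 - 0.0938 = 0.0391
Substituting: P = $2.52 / 0.0391
P = $64.45

$64.45


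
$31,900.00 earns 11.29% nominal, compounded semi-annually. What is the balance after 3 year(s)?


Formula: FV = P * (1 + r/m)^(m*t)
Period rate: r/m = 0.1129 / 2 = 0.05645
Total periods: m*t = 2 * 3 = 6
Growth factor: (1 + 0.05645)^6 = 1.390252
FV = $31,900.00 * 1.390252 = $44,349.05

$44,349.05


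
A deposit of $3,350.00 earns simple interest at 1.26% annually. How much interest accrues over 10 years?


Formula: I = P * r * t
Substituting: I = $3,350.00 * 0.0126 * 10
Step: I = $3,350.00 * 0.126
I = $422.10

$422.10


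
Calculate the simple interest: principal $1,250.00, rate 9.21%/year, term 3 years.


Formula: I = P * r * t
Substituting: I = $1,250.00 * 0.0921 * 3
Step: I = $1,250.00 * 0.2763
I = $345.38

$345.38


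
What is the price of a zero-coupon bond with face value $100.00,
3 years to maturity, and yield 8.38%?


Formula: Price = FV / (1 + r)^n
Substituting: Price = $100.00 / (1 + 0.0838)^3
Discount factor: (1.0838)^3 = 1.273056
Price = $100.00 / 1.273056 = $78.55

$78.55


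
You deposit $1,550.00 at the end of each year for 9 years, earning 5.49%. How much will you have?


Formula: FV = PMT * ((1+r)^n - 1) / r
Growth factor: (1 + 0.0549)^9 = 1.617714
Numerator: 1.617714 - 1 = 0.617714
FV = $1,550.00 * 0.617714 / 0.0549 = $17,440.00

$17,440.00


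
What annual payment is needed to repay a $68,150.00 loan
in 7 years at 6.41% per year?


Formula: PMT = PV * r / (1 - (1+r)^(-n))
Denominator: 1 - (1 + 0.0641)^(-7) = 0.352674
Numerator: $68,150.00 * 0.0641 = 4368.415
PMT = 4368.415 / 0.352674 = $12,386.54

$12,386.54


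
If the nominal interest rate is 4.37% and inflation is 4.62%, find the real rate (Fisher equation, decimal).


Formula: (1 + r_real) = (1 + r_nom) / (1 + inflation)
Substituting: (1 + r_real) = 1.0437 / 1.0462
(1 + r_real) = 0.99761
r_real = 0.99761 - 1 = -0.00239

-0.00239


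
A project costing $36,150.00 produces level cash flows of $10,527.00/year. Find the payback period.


Formula: Payback = investment / annual cash flow
Substituting: Payback = $36,150.00 / $10,527.00
Payback = 3.434 years

3.434 years


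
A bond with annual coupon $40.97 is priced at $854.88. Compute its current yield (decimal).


Formula: Current yield = annual coupon / price
Substituting: CY = $40.97 / $854.88
CY = 0.047925

0.047925


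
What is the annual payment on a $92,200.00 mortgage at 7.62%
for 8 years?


Formula: PMT = PV * r / (1 - (1+r)^(-n))
Denominator: 1 - (1 + 0.0762)^(-8) = 0.44428
Numerator: $92,200.00 * 0.0762 = 7025.64
PMT = 7025.64 / 0.44428 = $15,813.54

$15,813.54


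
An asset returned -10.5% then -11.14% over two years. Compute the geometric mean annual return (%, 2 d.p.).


Formula: Geometric mean = ((1+r1)*(1+r2))^(1/2) - 1
Product: (1 + -0.105) * (1 + -0.1114) = 0.895 * 0.8886 = 0.795297
Square root: 0.795297^0.5 = 0.891794
Geometric mean = 0.891794 - 1 = -0.108206
As percentage: -10.82%

-10.82%


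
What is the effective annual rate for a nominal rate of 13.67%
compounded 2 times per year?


Formula: EAR = (1 + r/m)^m - 1
Period rate: r/m = 0.1367 / 2 = 0.06835
Compounding: (1 + 0.06835)^2 = 1.141372
EAR = 1.141372 - 1 = 0.141372

0.141372


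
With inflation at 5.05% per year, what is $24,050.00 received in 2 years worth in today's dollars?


Formula: Real value = nominal / (1 + inflation)^years
Price level: (1 + 0.0505)^2 = 1.10355
Real value = $24,050.00 / 1.10355 = $21,793.30

$21,793.30


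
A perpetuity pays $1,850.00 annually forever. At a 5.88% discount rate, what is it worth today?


Formula: PV = C / r
Substituting: PV = $1,850.00 / 0.0588
PV = $31,462.59

$31,462.59


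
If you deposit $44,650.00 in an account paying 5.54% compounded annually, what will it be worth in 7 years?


Formula: FV = P * (1 + r)^n
Substituting: FV = $44,650.00 * (1 + 0.0554)^7
Growth factor: (1.0554)^7 = 1.458544
FV = $44,650.00 * 1.458544 = $65,124.00

$65,124.00


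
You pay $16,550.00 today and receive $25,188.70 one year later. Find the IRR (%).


Formula: IRR = C1/C0 - 1
Substituting: IRR = $25,188.70 / $16,550.00 - 1
Ratio: 1.521976 - 1 = 0.521976
IRR = 52.1976%

52.1976%


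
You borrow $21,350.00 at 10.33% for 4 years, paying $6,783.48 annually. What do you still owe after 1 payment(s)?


Formula: Balance = PV*(1+r)^k - PMT*((1+r)^k - 1)/r
Growth: (1 + 0.1033)^1 = 1.1033
Accumulated factor: ((1+r)^k - 1)/r = 1.0
Balance = $21,350.00 * 1.1033 - $6,783.48 * 1.0
Balance = $16,771.98

$16,771.98


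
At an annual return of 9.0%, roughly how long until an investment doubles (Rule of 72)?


Formula: Years ≈ 72 / r
Substituting: Years ≈ 72 / 9.0
Years ≈ 8.0

8.0 years


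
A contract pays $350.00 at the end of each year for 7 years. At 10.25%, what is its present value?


Formula: PV = PMT * (1 - (1+r)^(-n)) / r
Discount factor: (1 + 0.1025)^(-7) = 0.505068
Bracket: 1 - 0.505068 = 0.494932
PV = $350.00 * 0.494932 / 0.1025 = $1,690.01

$1,690.01


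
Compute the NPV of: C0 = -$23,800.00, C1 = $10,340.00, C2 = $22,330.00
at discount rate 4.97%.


Formula: NPV = C0 + C1/(1+r) + C2/(1+r)^2
Discount C1: $10,340.00 / (1 + 0.0497) = $9,850.43
Discount C2: $22,330.00 / (1 + 0.0497)^2 = $20,265.55
NPV = -$23,800.00 + $9,850.43 + $20,265.55 = $6,315.98

$6,315.98


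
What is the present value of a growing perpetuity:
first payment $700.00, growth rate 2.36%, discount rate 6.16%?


Formula: PV = C / (r - g)
Spread: r - g = 0.0616 - 0.0236 = 0.038
Substituting: PV = $700.00 / 0.038
PV = $18,421.05

$18,421.05


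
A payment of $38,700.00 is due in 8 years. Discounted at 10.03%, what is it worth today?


Formula: PV = FV / (1 + r)^n
Substituting: PV = $38,700.00 / (1 + 0.1003)^8
Discount factor: (1.1003)^8 = 2.14827
PV = $38,700.00 / 2.14827 = $18,014.49

$18,014.49


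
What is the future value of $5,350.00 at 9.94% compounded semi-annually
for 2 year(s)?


Formula: FV = P * (1 + r/m)^(m*t)
Period rate: r/m = 0.0994 / 2 = 0.0497
Total periods: m*t = 2 * 2 = 4
Growth factor: (1 + 0.0497)^4 = 1.214118
FV = $5,350.00 * 1.214118 = $6,495.53

$6,495.53


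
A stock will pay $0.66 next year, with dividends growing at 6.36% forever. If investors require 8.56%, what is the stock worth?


Formula: P = D1 / (r - g)
Spread: r - g = 0.0856 - 0.0636 = 0.022
Substituting: P = $0.66 / 0.022
P = $30.00

$30.00


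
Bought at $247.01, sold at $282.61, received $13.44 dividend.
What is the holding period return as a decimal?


Formula: HPR = (P1 - P0 + D) / P0
Gain: $282.61 - $247.01 + $13.44 = $49.04
HPR = $49.04 / $247.01 = 0.1985

0.1985


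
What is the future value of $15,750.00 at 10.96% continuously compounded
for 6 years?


Formula: FV = P * e^(r*t)
Exponent: r*t = 0.1096 * 6 = 0.6576
e^(0.6576) = 1.930154
FV = $15,750.00 * 1.930154 = $30,399.93

$30,399.93


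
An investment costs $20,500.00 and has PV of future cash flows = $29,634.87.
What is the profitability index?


Formula: PI = PV(cash flows) / initial investment
Substituting: PI = $29,634.87 / $20,500.00
PI = 1.4456

1.4456


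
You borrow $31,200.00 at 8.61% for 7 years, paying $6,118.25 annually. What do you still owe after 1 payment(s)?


Formula: Balance = PV*(1+r)^k - PMT*((1+r)^k - 1)/r
Growth: (1 + 0.0861)^1 = 1.0861
Accumulated factor: ((1+r)^k - 1)/r = 1.0
Balance = $31,200.00 * 1.0861 - $6,118.25 * 1.0
Balance = $27,768.07

$27,768.07


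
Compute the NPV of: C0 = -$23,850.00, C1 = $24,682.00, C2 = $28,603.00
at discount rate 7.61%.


Formula: NPV = C0 + C1/(1+r) + C2/(1+r)^2
Discount C1: $24,682.00 / (1 + 0.0761) = $22,936.53
Discount C2: $28,603.00 / (1 + 0.0761)^2 = $24,700.53
NPV = -$23,850.00 + $22,936.53 + $24,700.53 = $23,787.06

$23,787.06


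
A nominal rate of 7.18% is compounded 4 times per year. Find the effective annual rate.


Formula: EAR = (1 + r/m)^m - 1
Period rate: r/m = 0.0718 / 4 = 0.01795
Compounding: (1 + 0.01795)^4 = 1.073756
EAR = 1.073756 - 1 = 0.073756

0.073756


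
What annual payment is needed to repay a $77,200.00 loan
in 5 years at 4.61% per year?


Formula: PMT = PV * r / (1 - (1+r)^(-n))
Denominator: 1 - (1 + 0.0461)^(-5) = 0.201759
Numerator: $77,200.00 * 0.0461 = 3558.92
PMT = 3558.92 / 0.201759 = $17,639.45

$17,639.45


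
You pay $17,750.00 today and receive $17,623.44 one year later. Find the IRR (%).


Formula: IRR = C1/C0 - 1
Substituting: IRR = $17,623.44 / $17,750.00 - 1
Ratio: 0.99287 - 1 = -0.00713
IRR = -0.713%

-0.713%


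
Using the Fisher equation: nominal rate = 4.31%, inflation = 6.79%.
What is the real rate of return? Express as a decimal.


Formula: (1 + r_real) = (1 + r_nom) / (1 + inflation)
Substituting: (1 + r_real) = 1.0431 / 1.0679
(1 + r_real) = 0.976777
r_real = 0.976777 - 1 = -0.023223

-0.023223


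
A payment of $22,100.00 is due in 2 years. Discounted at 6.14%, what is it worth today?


Formula: PV = FV / (1 + r)^n
Substituting: PV = $22,100.00 / (1 + 0.0614)^2
Discount factor: (1.0614)^2 = 1.12657
PV = $22,100.00 / 1.12657 = $19,617.07

$19,617.07


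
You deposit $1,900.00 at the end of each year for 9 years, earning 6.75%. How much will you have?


Formula: FV = PMT * ((1+r)^n - 1) / r
Growth factor: (1 + 0.0675)^9 = 1.800159
Numerator: 1.800159 - 1 = 0.800159
FV = $1,900.00 * 0.800159 / 0.0675 = $22,523.00

$22,523.00


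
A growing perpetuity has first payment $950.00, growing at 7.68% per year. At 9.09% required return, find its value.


Formula: PV = C / (r - g)
Spread: r - g = 0.0909 - 0.0768 = 0.0141
Substituting: PV = $950.00 / 0.0141
PV = $67,375.89

$67,375.89


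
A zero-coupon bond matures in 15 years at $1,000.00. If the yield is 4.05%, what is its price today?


Formula: Price = FV / (1 + r)^n
Substituting: Price = $1,000.00 / (1 + 0.0405)^15
Discount factor: (1.0405)^15 = 1.813975
Price = $1,000.00 / 1.813975 = $551.28

$551.28


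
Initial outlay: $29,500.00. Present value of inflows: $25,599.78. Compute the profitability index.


Formula: PI = PV(cash flows) / initial investment
Substituting: PI = $25,599.78 / $29,500.00
PI = 0.8678

0.8678


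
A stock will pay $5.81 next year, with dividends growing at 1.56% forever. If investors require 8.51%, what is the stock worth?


Formula: P = D1 / (r - g)
Spread: r - g = 0.0851 - 0.0156 = 0.0695
Substituting: P = $5.81 / 0.0695
P = $83.60

$83.60


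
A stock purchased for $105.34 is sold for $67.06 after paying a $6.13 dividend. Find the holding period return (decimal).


Formula: HPR = (P1 - P0 + D) / P0
Gain: $67.06 - $105.34 + $6.13 = -$32.15
HPR = -$32.15 / $105.34 = -0.3052

-0.3052


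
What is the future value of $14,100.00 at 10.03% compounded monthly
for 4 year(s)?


Formula: FV = P * (1 + r/m)^(m*t)
Period rate: r/m = 0.1003 / 12 = 0.008358
Total periods: m*t = 12 * 4 = 48
Growth factor: (1 + 0.008358)^48 = 1.491128
FV = $14,100.00 * 1.491128 = $21,024.90

$21,024.90


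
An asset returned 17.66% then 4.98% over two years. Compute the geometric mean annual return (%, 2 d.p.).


Formula: Geometric mean = ((1+r1)*(1+r2))^(1/2) - 1
Product: (1 + 0.1766) * (1 + 0.0498) = 1.1766 * 1.0498 = 1.235195
Square root: 1.235195^0.5 = 1.111393
Geometric mean = 1.111393 - 1 = 0.111393
As percentage: 11.14%

11.14%


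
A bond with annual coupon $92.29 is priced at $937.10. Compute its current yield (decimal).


Formula: Current yield = annual coupon / price
Substituting: CY = $92.29 / $937.10
CY = 0.098485

0.098485


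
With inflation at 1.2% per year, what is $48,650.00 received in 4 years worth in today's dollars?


Formula: Real value = nominal / (1 + inflation)^years
Price level: (1 + 0.012)^4 = 1.048871
Real value = $48,650.00 / 1.048871 = $46,383.21

$46,383.21


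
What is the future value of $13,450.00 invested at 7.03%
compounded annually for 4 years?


Formula: FV = P * (1 + r)^n
Substituting: FV = $13,450.00 * (1 + 0.0703)^4
Growth factor: (1.0703)^4 = 1.312267
FV = $13,450.00 * 1.312267 = $17,649.99

$17,649.99


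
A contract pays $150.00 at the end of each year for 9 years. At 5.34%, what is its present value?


Formula: PV = PMT * (1 - (1+r)^(-n)) / r
Discount factor: (1 + 0.0534)^(-9) = 0.626124
Bracket: 1 - 0.626124 = 0.373876
PV = $150.00 * 0.373876 / 0.0534 = $1,050.21

$1,050.21


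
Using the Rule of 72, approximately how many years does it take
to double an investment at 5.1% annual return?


Formula: Years ≈ 72 / r
Substituting: Years ≈ 72 / 5.1
Years ≈ 14.1

14.1 years


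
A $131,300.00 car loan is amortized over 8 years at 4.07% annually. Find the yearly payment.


Formula: PMT = PV * r / (1 - (1+r)^(-n))
Denominator: 1 - (1 + 0.0407)^(-8) = 0.273232
Numerator: $131,300.00 * 0.0407 = 5343.91
PMT = 5343.91 / 0.273232 = $19,558.11

$19,558.11


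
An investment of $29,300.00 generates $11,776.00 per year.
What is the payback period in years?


Formula: Payback = investment / annual cash flow
Substituting: Payback = $29,300.00 / $11,776.00
Payback = 2.4881 years

2.4881 years


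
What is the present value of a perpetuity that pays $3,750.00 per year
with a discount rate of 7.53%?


Formula: PV = C / r
Substituting: PV = $3,750.00 / 0.0753
PV = $49,800.80

$49,800.80


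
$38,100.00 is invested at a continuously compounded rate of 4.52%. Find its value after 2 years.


Formula: FV = P * e^(r*t)
Exponent: r*t = 0.0452 * 2 = 0.0904
e^(0.0904) = 1.094612
FV = $38,100.00 * 1.094612 = $41,704.72

$41,704.72


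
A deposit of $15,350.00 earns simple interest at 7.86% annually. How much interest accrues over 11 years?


Formula: I = P * r * t
Substituting: I = $15,350.00 * 0.0786 * 11
Step: I = $15,350.00 * 0.8646
I = $13,271.61

$13,271.61


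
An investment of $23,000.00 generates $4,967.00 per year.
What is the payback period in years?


Formula: Payback = investment / annual cash flow
Substituting: Payback = $23,000.00 / $4,967.00
Payback = 4.6306 years

4.6306 years


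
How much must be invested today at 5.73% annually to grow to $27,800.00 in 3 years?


Formula: PV = FV / (1 + r)^n
Substituting: PV = $27,800.00 / (1 + 0.0573)^3
Discount factor: (1.0573)^3 = 1.181938
PV = $27,800.00 / 1.181938 = $23,520.69

$23,520.69


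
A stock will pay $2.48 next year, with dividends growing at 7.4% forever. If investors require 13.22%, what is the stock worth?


Formula: P = D1 / (r - g)
Spread: r - g = 0.1322 - 0.074 = 0.0582
Substituting: P = $2.48 / 0.0582
P = $42.61

$42.61


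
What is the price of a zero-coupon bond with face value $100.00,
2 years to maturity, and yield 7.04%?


Formula: Price = FV / (1 + r)^n
Substituting: Price = $100.00 / (1 + 0.0704)^2
Discount factor: (1.0704)^2 = 1.145756
Price = $100.00 / 1.145756 = $87.28

$87.28


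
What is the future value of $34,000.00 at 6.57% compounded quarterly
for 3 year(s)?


Formula: FV = P * (1 + r/m)^(m*t)
Period rate: r/m = 0.0657 / 4 = 0.016425
Total periods: m*t = 4 * 3 = 12
Growth factor: (1 + 0.016425)^12 = 1.215917
FV = $34,000.00 * 1.215917 = $41,341.19

$41,341.19


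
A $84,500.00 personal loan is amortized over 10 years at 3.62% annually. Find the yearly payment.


Formula: PMT = PV * r / (1 - (1+r)^(-n))
Denominator: 1 - (1 + 0.0362)^(-10) = 0.299248
Numerator: $84,500.00 * 0.0362 = 3058.9
PMT = 3058.9 / 0.299248 = $10,221.94

$10,221.94


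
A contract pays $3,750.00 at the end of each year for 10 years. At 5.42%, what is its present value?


Formula: PV = PMT * (1 - (1+r)^(-n)) / r
Discount factor: (1 + 0.0542)^(-10) = 0.589888
Bracket: 1 - 0.589888 = 0.410112
PV = $3,750.00 * 0.410112 / 0.0542 = $28,374.88

$28,374.88


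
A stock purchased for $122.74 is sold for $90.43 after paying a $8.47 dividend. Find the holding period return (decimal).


Formula: HPR = (P1 - P0 + D) / P0
Gain: $90.43 - $122.74 + $8.47 = -$23.84
HPR = -$23.84 / $122.74 = -0.1942

-0.1942


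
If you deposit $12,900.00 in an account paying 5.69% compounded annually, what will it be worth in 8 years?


Formula: FV = P * (1 + r)^n
Substituting: FV = $12,900.00 * (1 + 0.0569)^8
Growth factor: (1.0569)^8 = 1.556938
FV = $12,900.00 * 1.556938 = $20,084.49

$20,084.49


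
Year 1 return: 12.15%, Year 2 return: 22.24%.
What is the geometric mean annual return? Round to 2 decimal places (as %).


Formula: Geometric mean = ((1+r1)*(1+r2))^(1/2) - 1
Product: (1 + 0.1215) * (1 + 0.2224) = 1.1215 * 1.2224 = 1.370922
Square root: 1.370922^0.5 = 1.170864
Geometric mean = 1.170864 - 1 = 0.170864
As percentage: 17.09%

17.09%


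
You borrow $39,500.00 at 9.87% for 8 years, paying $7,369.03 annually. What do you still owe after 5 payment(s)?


Formula: Balance = PV*(1+r)^k - PMT*((1+r)^k - 1)/r
Growth: (1 + 0.0987)^5 = 1.601016
Accumulated factor: ((1+r)^k - 1)/r = 6.089319
Balance = $39,500.00 * 1.601016 - $7,369.03 * 6.089319
Balance = $18,367.75

$18,367.75


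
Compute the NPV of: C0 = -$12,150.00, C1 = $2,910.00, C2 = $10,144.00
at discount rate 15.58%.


Formula: NPV = C0 + C1/(1+r) + C2/(1+r)^2
Discount C1: $2,910.00 / (1 + 0.1558) = $2,517.74
Discount C2: $10,144.00 / (1 + 0.1558)^2 = $7,593.53
NPV = -$12,150.00 + $2,517.74 + $7,593.53 = -$2,038.73

-$2,038.73


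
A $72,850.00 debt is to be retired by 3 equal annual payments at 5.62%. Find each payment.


Formula: PMT = PV * r / (1 - (1+r)^(-n))
Denominator: 1 - (1 + 0.0562)^(-3) = 0.151286
Numerator: $72,850.00 * 0.0562 = 4094.17
PMT = 4094.17 / 0.151286 = $27,062.50

$27,062.50


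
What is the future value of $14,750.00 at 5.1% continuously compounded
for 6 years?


Formula: FV = P * e^(r*t)
Exponent: r*t = 0.051 * 6 = 0.306
e^(0.306) = 1.357982
FV = $14,750.00 * 1.357982 = $20,030.24

$20,030.24


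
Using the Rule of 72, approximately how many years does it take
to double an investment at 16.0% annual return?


Formula: Years ≈ 72 / r
Substituting: Years ≈ 72 / 16.0
Years ≈ 4.5

4.5 years


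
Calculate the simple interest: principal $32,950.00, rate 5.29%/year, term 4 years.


Formula: I = P * r * t
Substituting: I = $32,950.00 * 0.0529 * 4
Step: I = $32,950.00 * 0.2116
I = $6,972.22

$6,972.22


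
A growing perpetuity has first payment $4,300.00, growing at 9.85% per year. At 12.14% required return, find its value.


Formula: PV = C / (r - g)
Spread: r - g = 0.1214 - 0.0985 = 0.0229
Substituting: PV = $4,300.00 / 0.0229
PV = $187,772.93

$187,772.93


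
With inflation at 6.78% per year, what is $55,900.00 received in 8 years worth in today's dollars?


Formula: Real value = nominal / (1 + inflation)^years
Price level: (1 + 0.0678)^8 = 1.690127
Real value = $55,900.00 / 1.690127 = $33,074.44

$33,074.44


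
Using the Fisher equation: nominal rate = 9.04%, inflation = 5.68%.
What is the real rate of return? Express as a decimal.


Formula: (1 + r_real) = (1 + r_nom) / (1 + inflation)
Substituting: (1 + r_real) = 1.0904 / 1.0568
(1 + r_real) = 1.031794
r_real = 1.031794 - 1 = 0.031794

0.031794


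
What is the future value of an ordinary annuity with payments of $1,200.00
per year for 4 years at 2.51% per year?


Formula: FV = PMT * ((1+r)^n - 1) / r
Growth factor: (1 + 0.0251)^4 = 1.104244
Numerator: 1.104244 - 1 = 0.104244
FV = $1,200.00 * 0.104244 / 0.0251 = $4,983.76

$4,983.76


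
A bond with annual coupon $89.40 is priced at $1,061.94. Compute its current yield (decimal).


Formula: Current yield = annual coupon / price
Substituting: CY = $89.40 / $1,061.94
CY = 0.084186

0.084186


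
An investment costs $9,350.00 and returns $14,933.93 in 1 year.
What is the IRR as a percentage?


Formula: IRR = C1/C0 - 1
Substituting: IRR = $14,933.93 / $9,350.00 - 1
Ratio: 1.597212 - 1 = 0.597212
IRR = 59.7212%

59.7212%


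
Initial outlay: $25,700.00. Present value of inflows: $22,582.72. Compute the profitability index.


Formula: PI = PV(cash flows) / initial investment
Substituting: PI = $22,582.72 / $25,700.00
PI = 0.8787

0.8787


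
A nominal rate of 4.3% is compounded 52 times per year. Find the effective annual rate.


Formula: EAR = (1 + r/m)^m - 1
Period rate: r/m = 0.043 / 52 = 0.000827
Compounding: (1 + 0.000827)^52 = 1.043919
EAR = 1.043919 - 1 = 0.043919

0.043919


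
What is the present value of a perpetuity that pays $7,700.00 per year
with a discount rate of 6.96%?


Formula: PV = C / r
Substituting: PV = $7,700.00 / 0.0696
PV = $110,632.18

$110,632.18


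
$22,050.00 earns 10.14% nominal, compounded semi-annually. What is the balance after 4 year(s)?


Formula: FV = P * (1 + r/m)^(m*t)
Period rate: r/m = 0.1014 / 2 = 0.0507
Total periods: m*t = 2 * 4 = 8
Growth factor: (1 + 0.0507)^8 = 1.485354
FV = $22,050.00 * 1.485354 = $32,752.05

$32,752.05


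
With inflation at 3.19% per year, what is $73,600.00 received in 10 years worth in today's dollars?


Formula: Real value = nominal / (1 + inflation)^years
Price level: (1 + 0.0319)^10 = 1.368914
Real value = $73,600.00 / 1.368914 = $53,765.25

$53,765.25


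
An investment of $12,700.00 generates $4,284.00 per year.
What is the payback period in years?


Formula: Payback = investment / annual cash flow
Substituting: Payback = $12,700.00 / $4,284.00
Payback = 2.9645 years

2.9645 years


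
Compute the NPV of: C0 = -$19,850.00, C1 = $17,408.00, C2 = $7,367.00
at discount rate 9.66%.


Formula: NPV = C0 + C1/(1+r) + C2/(1+r)^2
Discount C1: $17,408.00 / (1 + 0.0966) = $15,874.52
Discount C2: $7,367.00 / (1 + 0.0966)^2 = $6,126.24
NPV = -$19,850.00 + $15,874.52 + $6,126.24 = $2,150.76

$2,150.76


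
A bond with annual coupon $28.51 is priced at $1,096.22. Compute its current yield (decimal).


Formula: Current yield = annual coupon / price
Substituting: CY = $28.51 / $1,096.22
CY = 0.026008

0.026008


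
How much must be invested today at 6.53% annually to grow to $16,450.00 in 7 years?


Formula: PV = FV / (1 + r)^n
Substituting: PV = $16,450.00 / (1 + 0.0653)^7
Discount factor: (1.0653)^7 = 1.557053
PV = $16,450.00 / 1.557053 = $10,564.83

$10,564.83


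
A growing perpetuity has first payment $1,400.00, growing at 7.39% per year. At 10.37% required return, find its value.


Formula: PV = C / (r - g)
Spread: r - g = 0.1037 - 0.0739 = 0.0298
Substituting: PV = $1,400.00 / 0.0298
PV = $46,979.87

$46,979.87


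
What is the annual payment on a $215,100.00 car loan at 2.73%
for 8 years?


Formula: PMT = PV * r / (1 - (1+r)^(-n))
Denominator: 1 - (1 + 0.0273)^(-8) = 0.193839
Numerator: $215,100.00 * 0.0273 = 5872.23
PMT = 5872.23 / 0.193839 = $30,294.34

$30,294.34


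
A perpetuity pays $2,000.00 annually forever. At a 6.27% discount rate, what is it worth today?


Formula: PV = C / r
Substituting: PV = $2,000.00 / 0.0627
PV = $31,897.93

$31,897.93


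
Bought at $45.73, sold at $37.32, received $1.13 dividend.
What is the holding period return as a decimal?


Formula: HPR = (P1 - P0 + D) / P0
Gain: $37.32 - $45.73 + $1.13 = -$7.28
HPR = -$7.28 / $45.73 = -0.1592

-0.1592


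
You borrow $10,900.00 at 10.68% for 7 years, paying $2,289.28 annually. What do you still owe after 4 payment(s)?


Formula: Balance = PV*(1+r)^k - PMT*((1+r)^k - 1)/r
Growth: (1 + 0.1068)^4 = 1.50064
Accumulated factor: ((1+r)^k - 1)/r = 4.687643
Balance = $10,900.00 * 1.50064 - $2,289.28 * 4.687643
Balance = $5,625.65

$5,625.65


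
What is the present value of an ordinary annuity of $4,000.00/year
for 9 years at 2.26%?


Formula: PV = PMT * (1 - (1+r)^(-n)) / r
Discount factor: (1 + 0.0226)^(-9) = 0.817802
Bracket: 1 - 0.817802 = 0.182198
PV = $4,000.00 * 0.182198 / 0.0226 = $32,247.52

$32,247.52


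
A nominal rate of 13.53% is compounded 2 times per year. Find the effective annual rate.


Formula: EAR = (1 + r/m)^m - 1
Period rate: r/m = 0.1353 / 2 = 0.06765
Compounding: (1 + 0.06765)^2 = 1.139877
EAR = 1.139877 - 1 = 0.139877

0.139877


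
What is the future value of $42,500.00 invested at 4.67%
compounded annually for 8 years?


Formula: FV = P * (1 + r)^n
Substituting: FV = $42,500.00 * (1 + 0.0467)^8
Growth factor: (1.0467)^8 = 1.440714
FV = $42,500.00 * 1.440714 = $61,230.35

$61,230.35


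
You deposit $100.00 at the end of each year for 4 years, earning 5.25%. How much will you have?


Formula: FV = PMT * ((1+r)^n - 1) / r
Growth factor: (1 + 0.0525)^4 = 1.227124
Numerator: 1.227124 - 1 = 0.227124
FV = $100.00 * 0.227124 / 0.0525 = $432.62

$432.62


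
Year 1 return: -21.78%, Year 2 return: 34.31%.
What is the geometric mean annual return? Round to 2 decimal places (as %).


Formula: Geometric mean = ((1+r1)*(1+r2))^(1/2) - 1
Product: (1 + -0.2178) * (1 + 0.3431) = 0.7822 * 1.3431 = 1.050573
Square root: 1.050573^0.5 = 1.024975
Geometric mean = 1.024975 - 1 = 0.024975
As percentage: 2.50%

2.50%


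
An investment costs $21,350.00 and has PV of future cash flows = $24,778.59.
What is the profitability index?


Formula: PI = PV(cash flows) / initial investment
Substituting: PI = $24,778.59 / $21,350.00
PI = 1.1606

1.1606


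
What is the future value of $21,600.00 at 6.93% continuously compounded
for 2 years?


Formula: FV = P * e^(r*t)
Exponent: r*t = 0.0693 * 2 = 0.1386
e^(0.1386) = 1.148665
FV = $21,600.00 * 1.148665 = $24,811.15

$24,811.15


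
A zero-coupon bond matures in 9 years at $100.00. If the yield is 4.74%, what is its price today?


Formula: Price = FV / (1 + r)^n
Substituting: Price = $100.00 / (1 + 0.0474)^9
Discount factor: (1.0474)^9 = 1.517096
Price = $100.00 / 1.517096 = $65.92

$65.92


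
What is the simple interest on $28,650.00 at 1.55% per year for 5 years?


Formula: I = P * r * t
Substituting: I = $28,650.00 * 0.0155 * 5
Step: I = $28,650.00 * 0.0775
I = $2,220.38

$2,220.38


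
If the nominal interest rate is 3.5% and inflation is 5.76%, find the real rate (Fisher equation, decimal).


Formula: (1 + r_real) = (1 + r_nom) / (1 + inflation)
Substituting: (1 + r_real) = 1.035 / 1.0576
(1 + r_real) = 0.978631
r_real = 0.978631 - 1 = -0.021369

-0.021369


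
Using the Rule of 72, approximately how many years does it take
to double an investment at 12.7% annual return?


Formula: Years ≈ 72 / r
Substituting: Years ≈ 72 / 12.7
Years ≈ 5.7

5.7 years


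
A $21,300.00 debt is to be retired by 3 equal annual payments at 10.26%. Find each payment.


Formula: PMT = PV * r / (1 - (1+r)^(-n))
Denominator: 1 - (1 + 0.1026)^(-3) = 0.253988
Numerator: $21,300.00 * 0.1026 = 2185.38
PMT = 2185.38 / 0.253988 = $8,604.28

$8,604.28


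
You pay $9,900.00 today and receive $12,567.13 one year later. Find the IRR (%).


Formula: IRR = C1/C0 - 1
Substituting: IRR = $12,567.13 / $9,900.00 - 1
Ratio: 1.269407 - 1 = 0.269407
IRR = 26.9407%

26.9407%


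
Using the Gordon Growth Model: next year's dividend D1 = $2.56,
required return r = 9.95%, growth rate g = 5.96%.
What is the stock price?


Formula: P = D1 / (r - g)
Spread: r - g = 0.0995 - 0.0596 = 0.0399
Substituting: P = $2.56 / 0.0399
P = $64.16

$64.16


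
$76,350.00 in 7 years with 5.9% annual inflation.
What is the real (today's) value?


Formula: Real value = nominal / (1 + inflation)^years
Price level: (1 + 0.059)^7 = 1.493729
Real value = $76,350.00 / 1.493729 = $51,113.70

$51,113.70


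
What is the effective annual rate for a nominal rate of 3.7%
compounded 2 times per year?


Formula: EAR = (1 + r/m)^m - 1
Period rate: r/m = 0.037 / 2 = 0.0185
Compounding: (1 + 0.0185)^2 = 1.037342
EAR = 1.037342 - 1 = 0.037342

0.037342


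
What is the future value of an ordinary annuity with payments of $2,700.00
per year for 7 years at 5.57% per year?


Formula: FV = PMT * ((1+r)^n - 1) / r
Growth factor: (1 + 0.0557)^7 = 1.461449
Numerator: 1.461449 - 1 = 0.461449
FV = $2,700.00 * 0.461449 / 0.0557 = $22,368.26

$22,368.26


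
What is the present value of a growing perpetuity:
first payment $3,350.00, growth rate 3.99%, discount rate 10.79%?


Formula: PV = C / (r - g)
Spread: r - g = 0.1079 - 0.0399 = 0.068
Substituting: PV = $3,350.00 / 0.068
PV = $49,264.71

$49,264.71


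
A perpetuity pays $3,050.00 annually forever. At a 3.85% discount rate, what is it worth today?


Formula: PV = C / r
Substituting: PV = $3,050.00 / 0.0385
PV = $79,220.78

$79,220.78


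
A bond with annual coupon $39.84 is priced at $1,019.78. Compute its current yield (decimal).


Formula: Current yield = annual coupon / price
Substituting: CY = $39.84 / $1,019.78
CY = 0.039067

0.039067


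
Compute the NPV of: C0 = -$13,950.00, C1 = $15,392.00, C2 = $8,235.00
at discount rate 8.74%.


Formula: NPV = C0 + C1/(1+r) + C2/(1+r)^2
Discount C1: $15,392.00 / (1 + 0.0874) = $14,154.86
Discount C2: $8,235.00 / (1 + 0.0874)^2 = $6,964.42
NPV = -$13,950.00 + $14,154.86 + $6,964.42 = $7,169.28

$7,169.28


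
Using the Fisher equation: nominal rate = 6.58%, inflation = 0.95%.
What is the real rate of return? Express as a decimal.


Formula: (1 + r_real) = (1 + r_nom) / (1 + inflation)
Substituting: (1 + r_real) = 1.0658 / 1.0095
(1 + r_real) = 1.05577
r_real = 1.05577 - 1 = 0.05577

0.05577


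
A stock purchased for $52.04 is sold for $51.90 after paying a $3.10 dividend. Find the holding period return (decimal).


Formula: HPR = (P1 - P0 + D) / P0
Gain: $51.90 - $52.04 + $3.10 = $2.96
HPR = $2.96 / $52.04 = 0.0569

0.0569


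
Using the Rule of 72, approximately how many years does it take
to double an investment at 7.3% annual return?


Formula: Years ≈ 72 / r
Substituting: Years ≈ 72 / 7.3
Years ≈ 9.9

9.9 years


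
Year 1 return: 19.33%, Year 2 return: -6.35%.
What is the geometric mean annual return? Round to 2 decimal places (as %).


Formula: Geometric mean = ((1+r1)*(1+r2))^(1/2) - 1
Product: (1 + 0.1933) * (1 + -0.0635) = 1.1933 * 0.9365 = 1.117525
Square root: 1.117525^0.5 = 1.057131
Geometric mean = 1.057131 - 1 = 0.057131
As percentage: 5.71%

5.71%


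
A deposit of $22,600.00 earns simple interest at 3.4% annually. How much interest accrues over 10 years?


Formula: I = P * r * t
Substituting: I = $22,600.00 * 0.034 * 10
Step: I = $22,600.00 * 0.34
I = $7,684.00

$7,684.00


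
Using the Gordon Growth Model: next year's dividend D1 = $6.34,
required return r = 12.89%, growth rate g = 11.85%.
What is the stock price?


Formula: P = D1 / (r - g)
Spread: r - g = 0.1289 - 0.1185 = 0.0104
Substituting: P = $6.34 / 0.0104
P = $609.62

$609.62


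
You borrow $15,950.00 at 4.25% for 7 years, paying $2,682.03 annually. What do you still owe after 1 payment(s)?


Formula: Balance = PV*(1+r)^k - PMT*((1+r)^k - 1)/r
Growth: (1 + 0.0425)^1 = 1.0425
Accumulated factor: ((1+r)^k - 1)/r = 1.0
Balance = $15,950.00 * 1.0425 - $2,682.03 * 1.0
Balance = $13,945.85

$13,945.85


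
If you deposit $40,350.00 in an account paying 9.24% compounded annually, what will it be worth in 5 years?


Formula: FV = P * (1 + r)^n
Substituting: FV = $40,350.00 * (1 + 0.0924)^5
Growth factor: (1.0924)^5 = 1.555638
FV = $40,350.00 * 1.555638 = $62,769.98

$62,769.98


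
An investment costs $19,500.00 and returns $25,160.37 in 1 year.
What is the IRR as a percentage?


Formula: IRR = C1/C0 - 1
Substituting: IRR = $25,160.37 / $19,500.00 - 1
Ratio: 1.290275 - 1 = 0.290275
IRR = 29.0275%

29.0275%


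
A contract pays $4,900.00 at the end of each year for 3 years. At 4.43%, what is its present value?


Formula: PV = PMT * (1 - (1+r)^(-n)) / r
Discount factor: (1 + 0.0443)^(-3) = 0.87806
Bracket: 1 - 0.87806 = 0.12194
PV = $4,900.00 * 0.12194 / 0.0443 = $13,487.73

$13,487.73


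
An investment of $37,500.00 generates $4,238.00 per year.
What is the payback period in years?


Formula: Payback = investment / annual cash flow
Substituting: Payback = $37,500.00 / $4,238.00
Payback = 8.8485 years

8.8485 years


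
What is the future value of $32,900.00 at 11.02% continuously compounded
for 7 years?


Formula: FV = P * e^(r*t)
Exponent: r*t = 0.1102 * 7 = 0.7714
e^(0.7714) = 2.162792
FV = $32,900.00 * 2.162792 = $71,155.86

$71,155.86


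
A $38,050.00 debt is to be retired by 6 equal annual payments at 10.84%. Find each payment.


Formula: PMT = PV * r / (1 - (1+r)^(-n))
Denominator: 1 - (1 + 0.1084)^(-6) = 0.460712
Numerator: $38,050.00 * 0.1084 = 4124.62
PMT = 4124.62 / 0.460712 = $8,952.71

$8,952.71


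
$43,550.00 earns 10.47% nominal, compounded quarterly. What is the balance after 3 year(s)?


Formula: FV = P * (1 + r/m)^(m*t)
Period rate: r/m = 0.1047 / 4 = 0.026175
Total periods: m*t = 4 * 3 = 12
Growth factor: (1 + 0.026175)^12 = 1.363506
FV = $43,550.00 * 1.363506 = $59,380.70

$59,380.70


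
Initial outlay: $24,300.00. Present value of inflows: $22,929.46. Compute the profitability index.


Formula: PI = PV(cash flows) / initial investment
Substituting: PI = $22,929.46 / $24,300.00
PI = 0.9436

0.9436


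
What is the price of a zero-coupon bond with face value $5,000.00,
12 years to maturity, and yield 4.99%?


Formula: Price = FV / (1 + r)^n
Substituting: Price = $5,000.00 / (1 + 0.0499)^12
Discount factor: (1.0499)^12 = 1.793805
Price = $5,000.00 / 1.793805 = $2,787.37

$2,787.37


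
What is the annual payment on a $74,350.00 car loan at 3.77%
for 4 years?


Formula: PMT = PV * r / (1 - (1+r)^(-n))
Denominator: 1 - (1 + 0.0377)^(-4) = 0.137592
Numerator: $74,350.00 * 0.0377 = 2802.995
PMT = 2802.995 / 0.137592 = $20,371.77

$20,371.77


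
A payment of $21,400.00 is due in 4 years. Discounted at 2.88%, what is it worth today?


Formula: PV = FV / (1 + r)^n
Substituting: PV = $21,400.00 / (1 + 0.0288)^4
Discount factor: (1.0288)^4 = 1.120273
PV = $21,400.00 / 1.120273 = $19,102.49

$19,102.49


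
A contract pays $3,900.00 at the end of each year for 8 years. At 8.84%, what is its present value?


Formula: PV = PMT * (1 - (1+r)^(-n)) / r
Discount factor: (1 + 0.0884)^(-8) = 0.507799
Bracket: 1 - 0.507799 = 0.492201
PV = $3,900.00 * 0.492201 / 0.0884 = $21,714.76

$21,714.76


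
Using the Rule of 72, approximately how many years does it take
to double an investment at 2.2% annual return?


Formula: Years ≈ 72 / r
Substituting: Years ≈ 72 / 2.2
Years ≈ 32.7

32.7 years


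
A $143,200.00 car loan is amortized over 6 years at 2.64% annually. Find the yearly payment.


Formula: PMT = PV * r / (1 - (1+r)^(-n))
Denominator: 1 - (1 + 0.0264)^(-6) = 0.144736
Numerator: $143,200.00 * 0.0264 = 3780.48
PMT = 3780.48 / 0.144736 = $26,119.81

$26,119.81
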